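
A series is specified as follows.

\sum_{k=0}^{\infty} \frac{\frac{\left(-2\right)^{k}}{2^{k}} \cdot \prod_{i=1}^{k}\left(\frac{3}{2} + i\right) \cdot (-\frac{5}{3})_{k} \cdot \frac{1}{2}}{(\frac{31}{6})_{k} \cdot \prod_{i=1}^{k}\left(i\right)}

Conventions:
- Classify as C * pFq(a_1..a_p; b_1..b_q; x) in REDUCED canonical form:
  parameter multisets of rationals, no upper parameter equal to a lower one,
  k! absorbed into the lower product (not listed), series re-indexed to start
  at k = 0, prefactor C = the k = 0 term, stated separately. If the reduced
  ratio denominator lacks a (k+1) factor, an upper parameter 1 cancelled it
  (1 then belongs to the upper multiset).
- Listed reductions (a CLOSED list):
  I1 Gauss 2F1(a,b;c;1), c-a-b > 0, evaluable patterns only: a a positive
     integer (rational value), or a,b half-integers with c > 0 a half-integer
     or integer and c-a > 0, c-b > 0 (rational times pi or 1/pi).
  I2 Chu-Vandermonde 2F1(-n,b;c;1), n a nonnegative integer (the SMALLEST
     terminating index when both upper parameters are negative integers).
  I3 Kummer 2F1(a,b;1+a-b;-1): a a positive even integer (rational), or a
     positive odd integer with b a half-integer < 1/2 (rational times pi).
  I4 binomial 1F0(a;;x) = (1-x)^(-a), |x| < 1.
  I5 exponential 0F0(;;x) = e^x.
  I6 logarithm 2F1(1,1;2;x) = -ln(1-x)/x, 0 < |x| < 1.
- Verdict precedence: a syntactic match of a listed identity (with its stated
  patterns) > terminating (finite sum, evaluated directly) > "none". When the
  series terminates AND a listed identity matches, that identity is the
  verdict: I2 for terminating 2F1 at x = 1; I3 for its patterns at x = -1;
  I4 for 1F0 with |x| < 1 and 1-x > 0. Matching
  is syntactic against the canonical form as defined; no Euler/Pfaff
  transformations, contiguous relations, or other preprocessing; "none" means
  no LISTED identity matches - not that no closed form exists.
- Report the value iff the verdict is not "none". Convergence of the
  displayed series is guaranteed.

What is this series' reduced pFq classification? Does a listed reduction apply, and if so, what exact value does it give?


Canonical form: C = \frac{1}{2} times 2F1 with upper {-\frac{5}{3}, \frac{5}{2}}, lower {\frac{31}{6}}, x = -1. Verdict: none - this 2F1 at x = -1 matches no listed pattern, and upper {-\frac{5}{3}, \frac{5}{2}} holds no stopper.

First insight: t_0 being \frac{1}{2}, the product of the first k integers (C = 1/2, x = -1) is k!.
Term ratio: r(k) = -1 * (k-\frac{5}{3}) (k+\frac{5}{2}) / [(k+\frac{31}{6}) (k+1)] - rational in k. x = -1; t_0 = \frac{1}{2}; negate the roots.


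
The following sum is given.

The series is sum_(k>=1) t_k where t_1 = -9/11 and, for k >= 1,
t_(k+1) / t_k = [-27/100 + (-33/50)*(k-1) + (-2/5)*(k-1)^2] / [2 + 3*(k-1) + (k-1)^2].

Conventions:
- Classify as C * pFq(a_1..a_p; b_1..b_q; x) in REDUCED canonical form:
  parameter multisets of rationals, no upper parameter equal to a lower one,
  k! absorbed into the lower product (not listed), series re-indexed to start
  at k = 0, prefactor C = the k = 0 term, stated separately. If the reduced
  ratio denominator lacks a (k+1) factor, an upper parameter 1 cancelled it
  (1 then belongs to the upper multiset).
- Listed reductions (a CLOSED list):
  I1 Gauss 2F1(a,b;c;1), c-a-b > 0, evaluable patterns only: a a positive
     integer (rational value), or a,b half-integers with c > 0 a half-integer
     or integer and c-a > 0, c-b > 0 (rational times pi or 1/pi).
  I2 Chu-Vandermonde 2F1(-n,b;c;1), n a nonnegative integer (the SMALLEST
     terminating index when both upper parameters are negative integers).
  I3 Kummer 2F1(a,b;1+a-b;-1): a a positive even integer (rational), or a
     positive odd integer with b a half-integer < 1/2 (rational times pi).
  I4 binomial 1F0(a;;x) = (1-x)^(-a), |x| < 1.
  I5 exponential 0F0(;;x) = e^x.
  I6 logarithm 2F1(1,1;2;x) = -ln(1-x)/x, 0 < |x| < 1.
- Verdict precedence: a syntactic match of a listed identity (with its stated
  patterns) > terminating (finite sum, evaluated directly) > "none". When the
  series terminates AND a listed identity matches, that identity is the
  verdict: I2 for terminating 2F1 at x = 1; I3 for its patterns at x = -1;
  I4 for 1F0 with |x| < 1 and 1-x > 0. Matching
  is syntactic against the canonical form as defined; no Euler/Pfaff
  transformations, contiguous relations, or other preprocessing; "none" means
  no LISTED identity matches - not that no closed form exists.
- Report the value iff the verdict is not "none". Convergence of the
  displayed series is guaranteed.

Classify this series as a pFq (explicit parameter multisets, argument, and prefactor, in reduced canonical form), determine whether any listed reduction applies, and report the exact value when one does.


Prefactor -9/11, argument -2/5: 2F1 with upper {3/4, 9/10} over lower {2}. Verdict: none here - no I1-I6 shape fits x = -2/5 with lower {2}.

Structural cue: x = (-2/5) and the expanded ratio factors over Q; C = -9/11, x = -2/5, roots give parameters.
Adjacent-term ratio: r(k) = (-2/5) * (k+3/4) (k+9/10) / [(k+2) (k+1)] - rational; roots negated = parameters, x = (-2/5), C = -9/11.


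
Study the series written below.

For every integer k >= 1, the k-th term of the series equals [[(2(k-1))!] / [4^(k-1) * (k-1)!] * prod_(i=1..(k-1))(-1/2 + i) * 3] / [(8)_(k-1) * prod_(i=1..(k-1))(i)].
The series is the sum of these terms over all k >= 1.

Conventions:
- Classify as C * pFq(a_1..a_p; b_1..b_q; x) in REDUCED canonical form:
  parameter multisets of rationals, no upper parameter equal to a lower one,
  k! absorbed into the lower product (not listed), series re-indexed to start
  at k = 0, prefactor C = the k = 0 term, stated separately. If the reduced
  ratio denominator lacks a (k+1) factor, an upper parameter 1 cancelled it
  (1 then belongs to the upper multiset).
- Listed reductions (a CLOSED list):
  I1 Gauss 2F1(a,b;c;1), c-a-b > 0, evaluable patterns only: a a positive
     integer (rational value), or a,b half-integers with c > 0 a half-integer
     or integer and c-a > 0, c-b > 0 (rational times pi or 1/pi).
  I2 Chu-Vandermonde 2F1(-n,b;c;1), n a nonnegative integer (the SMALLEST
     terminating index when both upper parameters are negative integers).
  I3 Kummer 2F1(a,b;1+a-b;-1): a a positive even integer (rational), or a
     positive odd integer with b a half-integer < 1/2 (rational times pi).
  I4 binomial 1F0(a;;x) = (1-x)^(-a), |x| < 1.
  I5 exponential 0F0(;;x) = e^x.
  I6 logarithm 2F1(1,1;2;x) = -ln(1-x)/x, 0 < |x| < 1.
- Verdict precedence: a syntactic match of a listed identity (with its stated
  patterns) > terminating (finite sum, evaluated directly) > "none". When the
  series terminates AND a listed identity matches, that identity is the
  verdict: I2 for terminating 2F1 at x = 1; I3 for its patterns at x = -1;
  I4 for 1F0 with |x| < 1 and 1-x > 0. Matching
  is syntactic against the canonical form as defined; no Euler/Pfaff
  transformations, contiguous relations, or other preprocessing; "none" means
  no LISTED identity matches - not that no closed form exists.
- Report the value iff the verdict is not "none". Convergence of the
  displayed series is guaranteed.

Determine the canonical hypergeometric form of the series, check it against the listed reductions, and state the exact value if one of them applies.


The series (x = 1) is 2F1: upper {1/2, 1/2}, lower {8}, prefactor 3. Verdict (x = 1): Gauss (I1, half-integer pattern) applies (x = 1; upper {1/2, 1/2} half-integers, c = 8 in the evaluable pattern). Value: (4194304/429429) / pi.

Structural cue: t_0 being 3, the running product (prefactor 3) telescopes to a rising factorial.
Consecutive-term ratio: r(k) = 1 * (k+1/2) (k+1/2) / [(k+8) (k+1)] - poly over poly, x = 1 from leading terms; C = 3 at k = 0.


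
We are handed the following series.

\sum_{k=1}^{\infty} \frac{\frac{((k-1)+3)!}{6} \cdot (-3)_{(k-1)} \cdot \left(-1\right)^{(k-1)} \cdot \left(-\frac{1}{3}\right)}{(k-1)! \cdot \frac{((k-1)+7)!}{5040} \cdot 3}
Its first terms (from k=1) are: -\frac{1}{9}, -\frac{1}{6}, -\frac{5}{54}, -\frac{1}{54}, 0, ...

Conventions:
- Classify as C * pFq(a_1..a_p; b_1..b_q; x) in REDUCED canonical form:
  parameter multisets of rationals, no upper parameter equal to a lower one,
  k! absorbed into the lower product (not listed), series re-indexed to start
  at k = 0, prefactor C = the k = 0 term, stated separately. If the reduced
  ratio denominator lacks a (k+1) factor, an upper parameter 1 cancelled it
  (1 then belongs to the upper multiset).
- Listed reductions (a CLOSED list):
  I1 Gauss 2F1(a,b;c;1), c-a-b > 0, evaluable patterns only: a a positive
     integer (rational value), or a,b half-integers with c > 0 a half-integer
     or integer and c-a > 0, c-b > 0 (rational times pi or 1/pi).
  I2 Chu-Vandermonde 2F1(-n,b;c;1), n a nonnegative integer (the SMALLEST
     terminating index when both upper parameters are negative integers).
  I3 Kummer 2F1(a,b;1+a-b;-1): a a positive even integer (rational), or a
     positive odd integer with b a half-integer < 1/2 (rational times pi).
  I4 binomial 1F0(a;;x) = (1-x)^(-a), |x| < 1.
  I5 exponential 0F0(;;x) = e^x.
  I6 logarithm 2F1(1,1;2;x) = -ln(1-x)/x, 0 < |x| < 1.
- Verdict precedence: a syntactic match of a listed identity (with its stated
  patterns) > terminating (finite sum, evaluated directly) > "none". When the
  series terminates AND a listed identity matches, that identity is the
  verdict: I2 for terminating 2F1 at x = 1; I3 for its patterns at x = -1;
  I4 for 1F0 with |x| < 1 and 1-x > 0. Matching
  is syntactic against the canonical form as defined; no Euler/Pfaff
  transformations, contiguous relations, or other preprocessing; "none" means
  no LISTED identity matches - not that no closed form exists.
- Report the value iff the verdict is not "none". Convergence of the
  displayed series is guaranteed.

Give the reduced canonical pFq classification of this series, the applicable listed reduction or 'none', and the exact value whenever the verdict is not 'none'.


Key observation: t_0 being -\frac{1}{9}, the denominator's factorial ratio (C = -1/9) is a lower Pochhammer.
Ratio: r(k) = -1 * (k-3) (k+4) / [(k+8) (k+1)] - poly over poly, x = -1 from leading terms; C = -\frac{1}{9} at k = 0.

With C = -\frac{1}{9}: the canonical form is 2F1(-3, 4; 8; -1). Verdict: Kummer (I3) fires (x = -1; c = 8 equals 1+a-b for upper {-3, 4}: listed pattern). Its exact value is -\frac{7}{18}.


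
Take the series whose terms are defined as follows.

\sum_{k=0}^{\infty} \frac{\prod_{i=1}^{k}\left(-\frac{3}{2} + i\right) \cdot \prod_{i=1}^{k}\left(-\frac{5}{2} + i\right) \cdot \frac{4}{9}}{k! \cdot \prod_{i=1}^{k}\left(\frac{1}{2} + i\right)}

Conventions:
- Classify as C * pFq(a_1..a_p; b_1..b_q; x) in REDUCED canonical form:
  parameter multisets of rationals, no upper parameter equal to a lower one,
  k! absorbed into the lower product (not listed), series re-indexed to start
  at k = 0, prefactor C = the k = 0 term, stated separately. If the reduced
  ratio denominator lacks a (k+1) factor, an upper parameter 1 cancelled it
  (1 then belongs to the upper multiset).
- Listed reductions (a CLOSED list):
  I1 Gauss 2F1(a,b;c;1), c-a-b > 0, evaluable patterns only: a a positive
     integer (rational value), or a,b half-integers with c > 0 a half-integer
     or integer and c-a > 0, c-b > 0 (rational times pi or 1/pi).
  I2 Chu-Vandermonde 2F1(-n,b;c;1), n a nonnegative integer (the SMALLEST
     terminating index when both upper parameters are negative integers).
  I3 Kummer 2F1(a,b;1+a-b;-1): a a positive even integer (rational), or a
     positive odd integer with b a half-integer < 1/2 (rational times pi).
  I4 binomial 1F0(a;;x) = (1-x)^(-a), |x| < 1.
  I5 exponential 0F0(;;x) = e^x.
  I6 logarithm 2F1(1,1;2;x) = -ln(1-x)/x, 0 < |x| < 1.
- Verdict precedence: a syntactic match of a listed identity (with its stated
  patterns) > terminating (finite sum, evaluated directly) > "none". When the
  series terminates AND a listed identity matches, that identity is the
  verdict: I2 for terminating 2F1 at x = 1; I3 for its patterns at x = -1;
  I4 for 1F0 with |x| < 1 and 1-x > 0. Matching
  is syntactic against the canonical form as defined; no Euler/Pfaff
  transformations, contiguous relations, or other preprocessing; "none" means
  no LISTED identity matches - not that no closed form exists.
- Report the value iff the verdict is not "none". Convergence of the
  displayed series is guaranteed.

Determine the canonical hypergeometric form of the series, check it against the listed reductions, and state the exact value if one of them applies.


At argument 1: a 2F1 with upper {-\frac{3}{2}, -\frac{1}{2}}, lower {\frac{3}{2}}, scaled by C = \frac{4}{9}. Verdict: this is the half-integer Gauss pattern (I1) (x = 1; upper {-\frac{3}{2}, -\frac{1}{2}} half-integers, c = \frac{3}{2} in the evaluable pattern). Exact value: \frac{5}{24} \cdot \pi.

Key step: x = 1 and the running product (C = 4/9) telescopes to a rising factorial.
Adjacent-term ratio: r(k) = 1 * (k-\frac{3}{2}) (k-\frac{1}{2}) / [(k+\frac{3}{2}) (k+1)] - rational in k, leading ratio 1; with t_0 = \frac{4}{9}, classification follows.


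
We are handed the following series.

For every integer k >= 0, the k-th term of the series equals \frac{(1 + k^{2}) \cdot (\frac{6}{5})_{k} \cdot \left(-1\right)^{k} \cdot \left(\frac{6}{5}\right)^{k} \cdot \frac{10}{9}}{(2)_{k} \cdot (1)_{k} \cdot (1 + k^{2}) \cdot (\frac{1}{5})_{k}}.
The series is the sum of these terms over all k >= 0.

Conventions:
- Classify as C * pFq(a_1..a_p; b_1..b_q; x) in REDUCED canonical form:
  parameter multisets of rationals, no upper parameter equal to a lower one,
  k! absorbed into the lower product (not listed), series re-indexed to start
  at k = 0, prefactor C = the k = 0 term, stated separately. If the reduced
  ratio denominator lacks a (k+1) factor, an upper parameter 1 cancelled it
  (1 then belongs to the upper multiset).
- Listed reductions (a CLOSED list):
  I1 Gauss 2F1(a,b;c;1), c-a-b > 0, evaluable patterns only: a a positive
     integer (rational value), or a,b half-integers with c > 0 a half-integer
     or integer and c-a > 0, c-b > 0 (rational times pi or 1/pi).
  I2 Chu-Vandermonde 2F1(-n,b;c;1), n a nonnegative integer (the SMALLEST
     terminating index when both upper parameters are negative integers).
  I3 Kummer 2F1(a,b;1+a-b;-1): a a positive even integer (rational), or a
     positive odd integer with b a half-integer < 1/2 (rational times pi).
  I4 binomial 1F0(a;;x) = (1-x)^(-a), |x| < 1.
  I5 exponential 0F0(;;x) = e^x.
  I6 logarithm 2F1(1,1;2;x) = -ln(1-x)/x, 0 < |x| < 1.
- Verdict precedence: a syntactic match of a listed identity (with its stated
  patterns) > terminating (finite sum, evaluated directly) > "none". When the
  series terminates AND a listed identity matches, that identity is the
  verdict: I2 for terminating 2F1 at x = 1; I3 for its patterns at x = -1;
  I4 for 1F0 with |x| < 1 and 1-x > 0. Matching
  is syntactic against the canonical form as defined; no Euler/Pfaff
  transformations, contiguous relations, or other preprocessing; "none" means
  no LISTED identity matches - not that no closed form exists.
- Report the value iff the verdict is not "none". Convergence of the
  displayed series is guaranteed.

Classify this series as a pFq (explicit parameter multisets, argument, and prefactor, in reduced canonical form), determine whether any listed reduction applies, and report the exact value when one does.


x = -\frac{6}{5} here; the reduced form reads 1F2, upper {\frac{6}{5}}, lower {\frac{1}{5}, 2}, C = \frac{10}{9}. Verdict: none. Every listed pattern misses the 1F2 form at -\frac{6}{5}, upper {\frac{6}{5}}.

First insight: t_0 = \frac{10}{9} here, and the factor k^2 + 1 cancels (top and bottom), leaving prefactor 10/9.
Adjacent-term ratio: r(k) = -\frac{6}{5} * (k+\frac{6}{5}) / [(k+\frac{1}{5}) (k+2) (k+1)] - rational in k. x = -\frac{6}{5}; t_0 = \frac{10}{9}; negate the roots.


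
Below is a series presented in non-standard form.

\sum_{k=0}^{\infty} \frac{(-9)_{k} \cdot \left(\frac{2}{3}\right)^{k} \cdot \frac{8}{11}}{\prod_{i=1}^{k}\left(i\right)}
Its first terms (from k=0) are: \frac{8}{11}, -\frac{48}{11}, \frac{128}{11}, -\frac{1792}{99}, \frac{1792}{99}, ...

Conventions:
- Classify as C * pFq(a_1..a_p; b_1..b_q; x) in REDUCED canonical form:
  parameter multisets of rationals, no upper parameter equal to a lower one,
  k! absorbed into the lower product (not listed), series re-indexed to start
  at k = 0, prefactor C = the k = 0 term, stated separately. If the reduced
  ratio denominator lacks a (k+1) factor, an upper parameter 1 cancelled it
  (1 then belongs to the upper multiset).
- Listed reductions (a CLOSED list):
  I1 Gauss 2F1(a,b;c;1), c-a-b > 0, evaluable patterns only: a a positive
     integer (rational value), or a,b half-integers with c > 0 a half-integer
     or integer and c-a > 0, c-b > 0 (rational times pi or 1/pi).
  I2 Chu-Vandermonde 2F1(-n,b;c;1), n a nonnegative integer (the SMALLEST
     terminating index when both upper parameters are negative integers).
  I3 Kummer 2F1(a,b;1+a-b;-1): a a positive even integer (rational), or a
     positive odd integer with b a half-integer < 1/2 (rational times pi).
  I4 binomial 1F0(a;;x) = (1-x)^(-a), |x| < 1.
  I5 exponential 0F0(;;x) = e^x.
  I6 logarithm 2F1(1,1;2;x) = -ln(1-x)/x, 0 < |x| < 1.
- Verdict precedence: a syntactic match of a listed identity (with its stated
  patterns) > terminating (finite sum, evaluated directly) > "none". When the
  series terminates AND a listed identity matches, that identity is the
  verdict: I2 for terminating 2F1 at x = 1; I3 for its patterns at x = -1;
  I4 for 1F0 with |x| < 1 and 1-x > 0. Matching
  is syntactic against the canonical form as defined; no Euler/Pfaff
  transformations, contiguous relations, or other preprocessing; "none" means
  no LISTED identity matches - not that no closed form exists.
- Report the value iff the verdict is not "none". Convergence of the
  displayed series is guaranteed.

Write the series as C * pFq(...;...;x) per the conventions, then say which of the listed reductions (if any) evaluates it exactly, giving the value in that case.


This is \frac{8}{11} * 1F0(-9; -; \frac{2}{3}) in reduced canonical form. Verdict at x = \frac{2}{3}: the I4 binomial reduction matches (the 1F0 binomial series: exponent 9, x = \frac{2}{3}). Hence: \frac{8}{216513}.

Structural cue: with t_0 = \frac{8}{11}, the product of the first k integers (C = 8/11, x = 2/3) is k!.
Step ratio: r(k) = \frac{2}{3} * (k-9) / [(k+1)] ; factor over Q: parameters, x = \frac{2}{3}, and C = \frac{8}{11}.


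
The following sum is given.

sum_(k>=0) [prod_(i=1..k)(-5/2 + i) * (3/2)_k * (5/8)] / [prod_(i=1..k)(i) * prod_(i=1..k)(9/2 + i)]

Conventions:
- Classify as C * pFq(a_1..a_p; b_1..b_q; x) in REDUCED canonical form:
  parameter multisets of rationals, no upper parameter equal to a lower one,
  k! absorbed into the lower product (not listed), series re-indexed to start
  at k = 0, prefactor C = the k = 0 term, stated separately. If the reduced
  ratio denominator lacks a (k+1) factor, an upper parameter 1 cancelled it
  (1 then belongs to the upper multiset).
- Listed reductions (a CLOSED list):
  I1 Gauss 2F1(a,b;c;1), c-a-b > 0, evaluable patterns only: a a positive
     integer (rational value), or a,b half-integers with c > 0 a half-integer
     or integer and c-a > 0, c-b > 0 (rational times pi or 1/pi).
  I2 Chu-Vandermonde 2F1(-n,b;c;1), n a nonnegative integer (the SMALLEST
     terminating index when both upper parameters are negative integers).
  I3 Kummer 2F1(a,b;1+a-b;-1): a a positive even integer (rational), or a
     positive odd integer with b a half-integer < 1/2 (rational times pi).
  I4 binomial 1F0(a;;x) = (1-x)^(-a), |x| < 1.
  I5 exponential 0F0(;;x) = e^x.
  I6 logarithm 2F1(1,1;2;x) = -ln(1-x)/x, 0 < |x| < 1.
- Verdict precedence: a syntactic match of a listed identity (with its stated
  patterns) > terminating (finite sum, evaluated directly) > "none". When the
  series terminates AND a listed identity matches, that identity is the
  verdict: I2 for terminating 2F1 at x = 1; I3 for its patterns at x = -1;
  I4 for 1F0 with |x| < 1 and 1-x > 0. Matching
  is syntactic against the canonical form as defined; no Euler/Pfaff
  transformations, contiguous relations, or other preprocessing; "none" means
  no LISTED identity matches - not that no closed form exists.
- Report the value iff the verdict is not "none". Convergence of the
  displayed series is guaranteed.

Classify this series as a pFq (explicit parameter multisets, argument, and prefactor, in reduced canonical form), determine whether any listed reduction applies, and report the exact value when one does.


The series (x = 1) is 2F1: upper {-3/2, 3/2}, lower {11/2}, prefactor 5/8. Verdict: the half-integer Gauss pattern (I1) matches (x = 1; upper {-3/2, 3/2} half-integers, c = 11/2 in the evaluable pattern). Value: (33075/262144) * pi.

The tell: t_0 being 5/8, the running product (C = 5/8, x = 1) telescopes to a rising factorial.
Step ratio: r(k) = 1 * (k-3/2) (k+3/2) / [(k+11/2) (k+1)] - rational in k, leading ratio 1; with t_0 = 5/8, classification follows.


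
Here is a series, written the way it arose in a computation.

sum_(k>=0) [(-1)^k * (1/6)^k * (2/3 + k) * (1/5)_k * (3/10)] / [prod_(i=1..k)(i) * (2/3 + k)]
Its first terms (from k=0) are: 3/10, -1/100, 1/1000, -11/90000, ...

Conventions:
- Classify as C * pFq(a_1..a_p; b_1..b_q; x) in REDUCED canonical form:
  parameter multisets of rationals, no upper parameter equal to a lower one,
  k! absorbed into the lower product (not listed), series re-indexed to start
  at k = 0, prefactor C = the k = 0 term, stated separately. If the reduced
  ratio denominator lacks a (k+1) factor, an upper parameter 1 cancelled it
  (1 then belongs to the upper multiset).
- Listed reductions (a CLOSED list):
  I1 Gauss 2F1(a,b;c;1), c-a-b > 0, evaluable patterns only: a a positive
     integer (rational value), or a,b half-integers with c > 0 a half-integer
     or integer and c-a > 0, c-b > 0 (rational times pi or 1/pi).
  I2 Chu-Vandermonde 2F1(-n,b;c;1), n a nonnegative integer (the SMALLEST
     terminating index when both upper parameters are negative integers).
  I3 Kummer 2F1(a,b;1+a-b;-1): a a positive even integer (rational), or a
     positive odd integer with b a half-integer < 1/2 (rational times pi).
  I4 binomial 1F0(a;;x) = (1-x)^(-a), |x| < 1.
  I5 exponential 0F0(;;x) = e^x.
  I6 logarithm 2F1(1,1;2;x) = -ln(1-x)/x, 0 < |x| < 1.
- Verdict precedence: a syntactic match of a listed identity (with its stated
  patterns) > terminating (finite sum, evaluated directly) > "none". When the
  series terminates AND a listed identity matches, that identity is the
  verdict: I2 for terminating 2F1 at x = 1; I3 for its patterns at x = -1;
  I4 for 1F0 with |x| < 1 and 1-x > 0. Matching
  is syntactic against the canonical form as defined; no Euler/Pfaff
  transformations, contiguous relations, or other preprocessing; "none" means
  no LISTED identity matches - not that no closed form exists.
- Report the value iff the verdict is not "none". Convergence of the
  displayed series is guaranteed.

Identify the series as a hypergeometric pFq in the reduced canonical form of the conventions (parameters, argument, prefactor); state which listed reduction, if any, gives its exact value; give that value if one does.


Key observation: t_0 = 3/10 here, and the (-1)^k factor (prefactor 3/10) folds into the argument's sign.
Step ratio: r(k) = (-1/6) * (k+1/5) / [(k+1)] - rational; roots negated = parameters, x = (-1/6), C = 3/10.

Classification (C = 3/10): 1F0 with upper {1/5}, lower {-}, argument x = -1/6. Verdict: the I4 binomial reduction matches (the 1F0 binomial series: exponent -1/5, x = -1/6). Value: (3/10) * (7/6)^(-1/5).


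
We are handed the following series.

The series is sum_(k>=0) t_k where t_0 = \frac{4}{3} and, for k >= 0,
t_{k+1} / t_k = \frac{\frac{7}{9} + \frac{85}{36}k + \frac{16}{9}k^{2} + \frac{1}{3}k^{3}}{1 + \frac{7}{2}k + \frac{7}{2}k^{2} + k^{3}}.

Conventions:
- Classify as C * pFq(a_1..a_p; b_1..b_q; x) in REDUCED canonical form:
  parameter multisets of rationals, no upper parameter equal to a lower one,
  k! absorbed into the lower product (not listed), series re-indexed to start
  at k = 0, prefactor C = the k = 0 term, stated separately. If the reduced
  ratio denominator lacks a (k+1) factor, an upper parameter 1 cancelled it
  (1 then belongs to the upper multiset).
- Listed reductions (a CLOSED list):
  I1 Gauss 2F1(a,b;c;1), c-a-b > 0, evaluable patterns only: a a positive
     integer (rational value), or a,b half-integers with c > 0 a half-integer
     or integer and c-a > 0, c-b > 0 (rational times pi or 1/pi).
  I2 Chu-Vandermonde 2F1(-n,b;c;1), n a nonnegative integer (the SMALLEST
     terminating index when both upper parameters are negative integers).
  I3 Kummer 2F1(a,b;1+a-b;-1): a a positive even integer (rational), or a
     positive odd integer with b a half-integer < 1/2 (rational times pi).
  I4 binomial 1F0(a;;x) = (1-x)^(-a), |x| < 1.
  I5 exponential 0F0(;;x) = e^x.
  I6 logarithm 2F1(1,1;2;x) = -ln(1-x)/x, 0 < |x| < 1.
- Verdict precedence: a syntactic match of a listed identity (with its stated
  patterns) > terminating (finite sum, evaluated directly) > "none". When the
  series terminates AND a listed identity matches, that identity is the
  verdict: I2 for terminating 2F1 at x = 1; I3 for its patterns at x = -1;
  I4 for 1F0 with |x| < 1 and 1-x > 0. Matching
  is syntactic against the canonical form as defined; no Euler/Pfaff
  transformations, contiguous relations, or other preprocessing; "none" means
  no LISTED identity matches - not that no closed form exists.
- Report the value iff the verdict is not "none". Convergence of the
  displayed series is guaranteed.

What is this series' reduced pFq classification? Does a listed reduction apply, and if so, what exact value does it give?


Key step: with t_0 = \frac{4}{3}, the parameter 1/2 appears in both the upper and lower lists and cancels.
Term ratio: r(k) = \frac{1}{3} * (k+\frac{4}{3}) (k+\frac{7}{2}) / [(k+2) (k+1)] - rational in k. x = \frac{1}{3}; t_0 = \frac{4}{3}; negate the roots.

x = \frac{1}{3} here; the reduced form reads 2F1, upper {\frac{4}{3}, \frac{7}{2}}, lower {2}, C = \frac{4}{3}. Verdict: none. No listed pattern accepts 2F1(\frac{4}{3}, \frac{7}{2}; 2; \frac{1}{3}).


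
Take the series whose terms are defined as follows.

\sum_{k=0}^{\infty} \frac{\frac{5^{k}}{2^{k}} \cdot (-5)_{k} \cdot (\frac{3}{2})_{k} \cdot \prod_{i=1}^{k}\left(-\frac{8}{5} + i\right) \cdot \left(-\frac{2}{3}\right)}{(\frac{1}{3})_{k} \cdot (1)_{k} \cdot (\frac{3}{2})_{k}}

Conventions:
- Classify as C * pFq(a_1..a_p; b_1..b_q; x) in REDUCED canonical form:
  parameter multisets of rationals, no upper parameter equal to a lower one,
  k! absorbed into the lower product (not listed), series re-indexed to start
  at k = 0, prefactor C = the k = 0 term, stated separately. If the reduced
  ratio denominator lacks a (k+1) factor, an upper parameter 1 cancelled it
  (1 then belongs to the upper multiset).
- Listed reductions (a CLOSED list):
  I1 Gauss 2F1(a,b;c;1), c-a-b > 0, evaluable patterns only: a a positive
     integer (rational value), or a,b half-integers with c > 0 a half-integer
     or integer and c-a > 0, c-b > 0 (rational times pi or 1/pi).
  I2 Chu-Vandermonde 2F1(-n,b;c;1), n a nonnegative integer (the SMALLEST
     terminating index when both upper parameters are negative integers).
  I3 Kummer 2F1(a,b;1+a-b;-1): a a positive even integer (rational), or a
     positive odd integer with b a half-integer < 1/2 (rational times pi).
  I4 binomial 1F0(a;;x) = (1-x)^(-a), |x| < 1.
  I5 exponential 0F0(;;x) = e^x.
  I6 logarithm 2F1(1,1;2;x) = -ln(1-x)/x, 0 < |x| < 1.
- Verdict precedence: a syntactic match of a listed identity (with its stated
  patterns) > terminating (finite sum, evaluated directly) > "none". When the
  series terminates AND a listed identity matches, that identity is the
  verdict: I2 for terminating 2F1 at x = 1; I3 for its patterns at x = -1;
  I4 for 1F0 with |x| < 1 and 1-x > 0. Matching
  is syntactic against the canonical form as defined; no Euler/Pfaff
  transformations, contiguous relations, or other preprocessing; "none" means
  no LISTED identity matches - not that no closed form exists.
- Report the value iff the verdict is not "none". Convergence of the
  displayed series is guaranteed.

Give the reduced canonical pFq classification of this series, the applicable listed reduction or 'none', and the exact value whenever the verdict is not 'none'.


Key observation: t_0 being -\frac{2}{3}, the parameter 3/2 appears in both the upper and lower lists and cancels.
Term ratio: r(k) = \frac{5}{2} * (k-5) (k-\frac{3}{5}) / [(k+\frac{1}{3}) (k+1)] - rational; roots negated = parameters, x = \frac{5}{2}, C = -\frac{2}{3}.

Reduced: x = \frac{5}{2}, 2F1, upper = {-5, -\frac{3}{5}}, lower = {\frac{1}{3}}, C = -\frac{2}{3}. Verdict: terminating - upper -5 stops the sum at k = 5; the 6 terms are added exactly. Its exact value is -\frac{26389}{3120}.


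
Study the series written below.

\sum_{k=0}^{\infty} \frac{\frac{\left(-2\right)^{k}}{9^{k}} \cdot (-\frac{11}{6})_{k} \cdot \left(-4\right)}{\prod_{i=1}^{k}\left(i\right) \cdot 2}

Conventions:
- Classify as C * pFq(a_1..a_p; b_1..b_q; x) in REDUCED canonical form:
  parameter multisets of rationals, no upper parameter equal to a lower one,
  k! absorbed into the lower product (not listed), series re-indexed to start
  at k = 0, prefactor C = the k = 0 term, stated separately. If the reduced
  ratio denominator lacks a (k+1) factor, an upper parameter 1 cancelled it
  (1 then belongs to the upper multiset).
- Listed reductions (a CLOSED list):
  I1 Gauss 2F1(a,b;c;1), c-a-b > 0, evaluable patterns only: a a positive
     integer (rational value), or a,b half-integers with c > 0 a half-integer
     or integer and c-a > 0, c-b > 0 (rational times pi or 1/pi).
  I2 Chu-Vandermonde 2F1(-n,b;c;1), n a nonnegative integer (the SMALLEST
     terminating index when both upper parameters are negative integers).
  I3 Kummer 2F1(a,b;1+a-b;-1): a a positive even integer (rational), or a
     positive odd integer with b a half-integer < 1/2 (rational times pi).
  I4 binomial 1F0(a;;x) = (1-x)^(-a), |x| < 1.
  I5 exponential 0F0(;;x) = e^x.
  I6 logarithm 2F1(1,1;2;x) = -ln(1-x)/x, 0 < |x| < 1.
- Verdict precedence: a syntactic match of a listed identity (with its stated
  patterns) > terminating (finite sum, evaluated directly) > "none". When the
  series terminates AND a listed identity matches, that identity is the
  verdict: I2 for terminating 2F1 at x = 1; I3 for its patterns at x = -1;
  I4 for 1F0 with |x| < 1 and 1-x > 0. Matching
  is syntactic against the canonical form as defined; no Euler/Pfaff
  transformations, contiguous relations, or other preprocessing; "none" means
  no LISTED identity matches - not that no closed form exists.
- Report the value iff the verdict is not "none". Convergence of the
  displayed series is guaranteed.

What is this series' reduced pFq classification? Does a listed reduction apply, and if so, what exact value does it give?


The series (x = -\frac{2}{9}) is 1F0: upper {-\frac{11}{6}}, lower {-}, prefactor -2. Verdict: this is the binomial series (I4) (the 1F0 binomial series: exponent 11/6, x = -\frac{2}{9}). Exact value: \left(-2\right) \cdot \left(\frac{11}{9}\right)^{\frac{11}{6}}.

Key observation: with t_0 = -2, the product of the first k integers (prefactor -2) is k!.
Consecutive-term ratio: r(k) = -\frac{2}{9} * (k-\frac{11}{6}) / [(k+1)] - rational in k, leading ratio -\frac{2}{9}; with t_0 = -2, classification follows.


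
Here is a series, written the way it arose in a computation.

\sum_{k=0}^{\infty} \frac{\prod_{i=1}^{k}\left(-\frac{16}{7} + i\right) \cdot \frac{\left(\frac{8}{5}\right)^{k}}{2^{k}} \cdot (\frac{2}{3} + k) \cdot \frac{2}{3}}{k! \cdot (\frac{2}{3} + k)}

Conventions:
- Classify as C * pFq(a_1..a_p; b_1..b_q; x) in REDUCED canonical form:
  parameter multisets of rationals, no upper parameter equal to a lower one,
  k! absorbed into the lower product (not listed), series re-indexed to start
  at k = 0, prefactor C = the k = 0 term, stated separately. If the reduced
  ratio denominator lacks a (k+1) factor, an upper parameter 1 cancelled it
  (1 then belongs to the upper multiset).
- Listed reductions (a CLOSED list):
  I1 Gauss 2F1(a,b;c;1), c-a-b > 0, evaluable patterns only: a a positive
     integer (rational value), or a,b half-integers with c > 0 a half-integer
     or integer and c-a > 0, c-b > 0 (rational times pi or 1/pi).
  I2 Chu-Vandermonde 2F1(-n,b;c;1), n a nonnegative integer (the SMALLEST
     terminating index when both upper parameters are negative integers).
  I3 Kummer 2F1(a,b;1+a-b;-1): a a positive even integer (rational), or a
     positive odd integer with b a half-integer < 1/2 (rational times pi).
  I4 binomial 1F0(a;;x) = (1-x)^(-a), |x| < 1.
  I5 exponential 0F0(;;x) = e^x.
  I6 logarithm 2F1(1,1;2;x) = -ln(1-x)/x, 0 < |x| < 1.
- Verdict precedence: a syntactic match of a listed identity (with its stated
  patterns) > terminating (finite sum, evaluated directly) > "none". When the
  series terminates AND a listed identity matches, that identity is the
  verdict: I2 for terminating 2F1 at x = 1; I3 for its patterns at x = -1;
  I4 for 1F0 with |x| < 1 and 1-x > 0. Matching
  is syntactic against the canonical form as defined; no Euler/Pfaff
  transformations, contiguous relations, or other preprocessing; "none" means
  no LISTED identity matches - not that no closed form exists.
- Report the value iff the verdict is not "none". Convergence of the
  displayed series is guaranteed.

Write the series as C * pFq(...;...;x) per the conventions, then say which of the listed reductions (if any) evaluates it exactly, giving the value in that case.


With C = \frac{2}{3}: the canonical form is 1F0(-\frac{9}{7}; -; \frac{4}{5}). Verdict (x = \frac{4}{5}): the I4 binomial reduction applies (the 1F0 binomial series: exponent 9/7, x = \frac{4}{5}). Its exact value is \frac{2}{3} \cdot \left(\frac{1}{5}\right)^{\frac{9}{7}}.

First insight: t_0 = \frac{2}{3} here, and striking the common factor k + 2/3 reduces the term (C = 2/3, x = 4/5).
Consecutive-term ratio: r(k) = \frac{4}{5} * (k-\frac{9}{7}) / [(k+1)] ; factor over Q: parameters, x = \frac{4}{5}, and C = \frac{2}{3}.


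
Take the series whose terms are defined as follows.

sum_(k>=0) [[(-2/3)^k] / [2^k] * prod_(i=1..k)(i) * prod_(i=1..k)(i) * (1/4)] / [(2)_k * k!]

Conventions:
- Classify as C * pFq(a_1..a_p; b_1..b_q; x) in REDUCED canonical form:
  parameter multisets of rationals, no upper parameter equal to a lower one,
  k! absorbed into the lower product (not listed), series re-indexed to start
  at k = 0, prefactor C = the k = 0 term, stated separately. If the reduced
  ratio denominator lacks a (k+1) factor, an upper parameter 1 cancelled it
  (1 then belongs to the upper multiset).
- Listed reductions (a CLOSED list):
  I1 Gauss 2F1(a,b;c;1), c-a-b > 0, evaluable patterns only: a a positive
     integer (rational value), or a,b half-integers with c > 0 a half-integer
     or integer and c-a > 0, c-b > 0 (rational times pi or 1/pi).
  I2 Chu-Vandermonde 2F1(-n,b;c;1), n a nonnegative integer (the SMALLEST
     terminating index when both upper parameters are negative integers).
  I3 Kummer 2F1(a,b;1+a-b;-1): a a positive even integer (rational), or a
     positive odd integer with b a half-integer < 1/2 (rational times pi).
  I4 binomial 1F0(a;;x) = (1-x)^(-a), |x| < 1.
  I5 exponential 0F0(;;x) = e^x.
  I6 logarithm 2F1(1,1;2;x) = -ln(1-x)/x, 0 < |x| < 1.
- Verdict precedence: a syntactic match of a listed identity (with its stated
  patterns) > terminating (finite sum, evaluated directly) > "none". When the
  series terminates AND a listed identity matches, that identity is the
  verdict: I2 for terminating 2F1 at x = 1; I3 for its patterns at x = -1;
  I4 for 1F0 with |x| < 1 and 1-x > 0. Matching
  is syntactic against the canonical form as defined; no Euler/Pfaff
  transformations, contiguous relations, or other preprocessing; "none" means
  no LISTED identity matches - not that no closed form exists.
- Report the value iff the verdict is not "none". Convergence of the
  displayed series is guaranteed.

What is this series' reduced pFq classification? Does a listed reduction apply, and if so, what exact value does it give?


This is 1/4 * 2F1(1, 1; 2; -1/3) in reduced canonical form. Verdict: logarithm (I6) fires (the logarithm: parameters (1,1;2), x = -1/3). Its exact value is (3/4) * ln(4/3).

The tell: x = (-1/3) and the running product (C = 1/4) telescopes to a rising factorial.
Ratio: r(k) = (-1/3) * (k+1) (k+1) / [(k+2) (k+1)] - rational; roots negated = parameters, x = (-1/3), C = 1/4.


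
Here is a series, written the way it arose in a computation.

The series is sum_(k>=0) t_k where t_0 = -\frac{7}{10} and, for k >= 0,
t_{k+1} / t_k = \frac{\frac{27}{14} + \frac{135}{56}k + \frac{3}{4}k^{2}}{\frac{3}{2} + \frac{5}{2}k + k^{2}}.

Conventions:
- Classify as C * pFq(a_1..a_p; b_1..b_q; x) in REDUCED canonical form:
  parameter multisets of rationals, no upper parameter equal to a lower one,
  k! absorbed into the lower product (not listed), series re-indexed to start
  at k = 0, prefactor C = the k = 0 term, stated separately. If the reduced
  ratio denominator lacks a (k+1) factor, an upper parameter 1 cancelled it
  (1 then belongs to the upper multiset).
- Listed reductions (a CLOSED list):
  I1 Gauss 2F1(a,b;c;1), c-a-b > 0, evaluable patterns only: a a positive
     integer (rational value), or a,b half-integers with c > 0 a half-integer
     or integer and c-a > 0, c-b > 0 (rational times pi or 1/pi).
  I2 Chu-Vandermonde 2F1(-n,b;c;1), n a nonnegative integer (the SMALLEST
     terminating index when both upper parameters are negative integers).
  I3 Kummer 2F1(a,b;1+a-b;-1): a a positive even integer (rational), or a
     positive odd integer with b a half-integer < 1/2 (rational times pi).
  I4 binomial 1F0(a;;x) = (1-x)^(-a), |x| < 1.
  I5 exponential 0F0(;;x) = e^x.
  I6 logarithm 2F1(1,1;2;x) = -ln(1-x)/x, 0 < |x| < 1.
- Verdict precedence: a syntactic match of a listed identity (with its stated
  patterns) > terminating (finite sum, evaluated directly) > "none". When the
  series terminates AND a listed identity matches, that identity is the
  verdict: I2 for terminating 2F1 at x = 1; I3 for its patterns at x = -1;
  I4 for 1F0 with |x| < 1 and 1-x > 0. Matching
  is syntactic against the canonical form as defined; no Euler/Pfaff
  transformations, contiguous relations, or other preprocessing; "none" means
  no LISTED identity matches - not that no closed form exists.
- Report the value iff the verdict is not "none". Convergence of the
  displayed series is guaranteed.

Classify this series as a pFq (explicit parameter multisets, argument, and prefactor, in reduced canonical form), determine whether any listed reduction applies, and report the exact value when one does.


At argument \frac{3}{4}: a 1F0 with upper {\frac{12}{7}}, lower {-}, scaled by C = -\frac{7}{10}. Verdict: this is binomial (I4) (the 1F0 binomial series: exponent -12/7, x = \frac{3}{4}). Exact value: \left(-\frac{7}{10}\right) \cdot \left(\frac{1}{4}\right)^{-\frac{12}{7}}.

Key step: from the first term -\frac{7}{10}: the expanded ratio factors over Q; C = -7/10, roots give parameters.
Consecutive-term ratio: r(k) = \frac{3}{4} * (k+\frac{12}{7}) / [(k+1)] - poly over poly, x = \frac{3}{4} from leading terms; C = -\frac{7}{10} at k = 0.


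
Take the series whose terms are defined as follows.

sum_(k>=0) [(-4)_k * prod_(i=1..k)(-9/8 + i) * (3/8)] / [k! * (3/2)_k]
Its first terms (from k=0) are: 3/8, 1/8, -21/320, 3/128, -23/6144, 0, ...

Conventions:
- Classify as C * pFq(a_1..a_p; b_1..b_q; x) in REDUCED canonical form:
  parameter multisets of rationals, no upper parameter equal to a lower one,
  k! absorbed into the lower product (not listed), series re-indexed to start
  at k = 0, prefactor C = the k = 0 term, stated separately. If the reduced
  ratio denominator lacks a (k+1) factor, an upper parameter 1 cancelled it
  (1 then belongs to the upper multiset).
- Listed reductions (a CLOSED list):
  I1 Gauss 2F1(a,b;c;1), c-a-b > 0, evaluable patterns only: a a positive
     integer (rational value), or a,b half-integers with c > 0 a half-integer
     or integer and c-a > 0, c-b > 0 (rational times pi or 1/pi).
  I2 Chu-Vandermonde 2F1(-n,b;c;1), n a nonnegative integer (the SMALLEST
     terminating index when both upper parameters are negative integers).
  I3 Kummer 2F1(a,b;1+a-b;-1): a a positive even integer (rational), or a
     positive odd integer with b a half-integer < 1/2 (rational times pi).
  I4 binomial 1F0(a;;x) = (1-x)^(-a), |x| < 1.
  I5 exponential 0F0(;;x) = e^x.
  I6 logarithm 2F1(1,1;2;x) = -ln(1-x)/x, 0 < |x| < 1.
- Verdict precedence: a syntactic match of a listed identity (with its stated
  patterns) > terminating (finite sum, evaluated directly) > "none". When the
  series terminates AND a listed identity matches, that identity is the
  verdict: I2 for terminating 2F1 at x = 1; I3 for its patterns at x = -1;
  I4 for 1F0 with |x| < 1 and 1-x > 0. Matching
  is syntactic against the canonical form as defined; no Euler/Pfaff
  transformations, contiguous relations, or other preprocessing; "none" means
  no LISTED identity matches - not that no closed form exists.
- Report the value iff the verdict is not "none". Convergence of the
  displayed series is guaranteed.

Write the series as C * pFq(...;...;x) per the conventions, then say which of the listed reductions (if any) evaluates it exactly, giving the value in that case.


With C = 3/8: the canonical form is 2F1(-4, -1/8; 3/2; 1). Verdict: Vandermonde's identity (I2) fires (terminating 2F1 at x = 1 with n = 4, b = -1/8, c = 3/2). Sum: 13949/30720.

First insight: x = 1 and the running product (prefactor 3/8) telescopes to a rising factorial.
Consecutive-term ratio: r(k) = 1 * (k-4) (k-1/8) / [(k+3/2) (k+1)] - rational; roots negated = parameters, x = 1, C = 3/8.
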